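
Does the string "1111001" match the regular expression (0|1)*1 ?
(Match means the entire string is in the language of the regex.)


|string| = 7; first = '1'; last = '1'

Yes, "1111001" matches (0|1)*1


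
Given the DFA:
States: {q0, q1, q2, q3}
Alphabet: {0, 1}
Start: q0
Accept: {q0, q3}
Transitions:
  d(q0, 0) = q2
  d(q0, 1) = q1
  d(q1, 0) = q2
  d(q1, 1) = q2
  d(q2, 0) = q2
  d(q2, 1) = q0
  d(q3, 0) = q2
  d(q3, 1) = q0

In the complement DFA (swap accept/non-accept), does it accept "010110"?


Trace: q0 -> q2 -> q0 -> q2 -> q0 -> q1 -> q2
Final: q2
Original accept: {q0, q3}
Complement: q2 is not in original accept

Yes, complement accepts (original rejects)


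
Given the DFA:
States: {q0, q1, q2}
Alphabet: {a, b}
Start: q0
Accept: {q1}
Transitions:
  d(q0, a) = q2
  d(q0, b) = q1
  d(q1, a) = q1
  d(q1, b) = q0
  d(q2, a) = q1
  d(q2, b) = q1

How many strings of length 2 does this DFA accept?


Enumerating all length-2 strings:
  "aa" -> q1 [accept]
  "ab" -> q1 [accept]
  "ba" -> q1 [accept]
  "bb" -> q0 [reject]

3 out of 4


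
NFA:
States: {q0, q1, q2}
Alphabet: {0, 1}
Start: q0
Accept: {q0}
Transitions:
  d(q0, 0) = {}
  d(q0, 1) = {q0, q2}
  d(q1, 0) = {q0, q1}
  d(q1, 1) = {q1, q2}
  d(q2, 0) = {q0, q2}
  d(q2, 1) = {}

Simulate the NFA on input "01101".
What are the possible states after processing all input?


Start: {q0}
  --0--> {}
  --1--> {}
  --1--> {}
  --0--> {}
  --1--> {}

{} (empty set, no valid transitions)


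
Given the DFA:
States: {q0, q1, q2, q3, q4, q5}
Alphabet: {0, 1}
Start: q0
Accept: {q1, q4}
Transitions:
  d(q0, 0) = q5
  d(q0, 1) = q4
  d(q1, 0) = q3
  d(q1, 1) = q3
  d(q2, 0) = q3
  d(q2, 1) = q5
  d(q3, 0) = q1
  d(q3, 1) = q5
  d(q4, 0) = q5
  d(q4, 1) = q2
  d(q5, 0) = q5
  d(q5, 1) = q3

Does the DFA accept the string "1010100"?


Trace: q0 -> q4 -> q5 -> q3 -> q1 -> q3 -> q1 -> q3
Final state: q3
Accept states: {q1, q4}

No, rejected (final state q3 is not an accept state)


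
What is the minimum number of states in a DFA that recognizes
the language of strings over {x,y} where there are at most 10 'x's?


States: count = 0, 1, ..., 10 (all accepting; 11 states), plus a dead state for count > 10.
Total: 11 + 1 = 12.

12


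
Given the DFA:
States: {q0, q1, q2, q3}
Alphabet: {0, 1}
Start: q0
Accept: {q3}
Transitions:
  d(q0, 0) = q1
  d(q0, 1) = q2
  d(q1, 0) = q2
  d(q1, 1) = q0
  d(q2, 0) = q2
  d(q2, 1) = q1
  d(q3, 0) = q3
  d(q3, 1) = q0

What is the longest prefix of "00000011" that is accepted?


Run the DFA, marking each prefix where the state is accepting:
  "" -> q0 [reject]
  "0" -> q1 [reject]
  "00" -> q2 [reject]
  "000" -> q2 [reject]
  "0000" -> q2 [reject]
  "00000" -> q2 [reject]
  "000000" -> q2 [reject]
  "0000001" -> q1 [reject]
  "00000011" -> q0 [reject]

No prefix is accepted


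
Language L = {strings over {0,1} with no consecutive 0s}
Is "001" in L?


'00' occurs at index 0

No, "001" is not in L


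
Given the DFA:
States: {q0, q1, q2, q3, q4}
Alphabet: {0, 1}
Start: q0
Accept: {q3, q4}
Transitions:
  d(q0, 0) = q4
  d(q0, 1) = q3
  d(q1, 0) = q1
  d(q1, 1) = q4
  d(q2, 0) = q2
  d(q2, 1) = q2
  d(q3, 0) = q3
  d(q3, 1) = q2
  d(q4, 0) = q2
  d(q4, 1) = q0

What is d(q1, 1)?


Looking up transition d(q1, 1)

q4


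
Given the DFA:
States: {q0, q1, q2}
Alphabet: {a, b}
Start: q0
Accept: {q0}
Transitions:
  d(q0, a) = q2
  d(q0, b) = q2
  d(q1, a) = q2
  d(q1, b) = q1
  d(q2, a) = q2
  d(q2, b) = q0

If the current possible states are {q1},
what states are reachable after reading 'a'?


Apply transition on 'a' from each current state:
  d(q1, a) = q2

{q2}


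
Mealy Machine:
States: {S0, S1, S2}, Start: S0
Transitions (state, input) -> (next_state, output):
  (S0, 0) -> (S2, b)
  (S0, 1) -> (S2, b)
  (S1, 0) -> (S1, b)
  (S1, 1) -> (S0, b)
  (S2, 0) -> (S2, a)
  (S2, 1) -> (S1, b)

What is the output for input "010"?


Step-by-step:
  (S0, 0) -> (S2, b)
  (S2, 1) -> (S1, b)
  (S1, 0) -> (S1, b)

"bbb"


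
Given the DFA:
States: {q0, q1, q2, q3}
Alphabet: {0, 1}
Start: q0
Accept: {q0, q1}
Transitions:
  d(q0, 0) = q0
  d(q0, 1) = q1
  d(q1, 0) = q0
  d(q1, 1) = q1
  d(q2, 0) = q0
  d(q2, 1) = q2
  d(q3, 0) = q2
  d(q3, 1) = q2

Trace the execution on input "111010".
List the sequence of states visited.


Input: 111010
d(q0, 1) = q1
d(q1, 1) = q1
d(q1, 1) = q1
d(q1, 0) = q0
d(q0, 1) = q1
d(q1, 0) = q0


q0 -> q1 -> q1 -> q1 -> q0 -> q1 -> q0


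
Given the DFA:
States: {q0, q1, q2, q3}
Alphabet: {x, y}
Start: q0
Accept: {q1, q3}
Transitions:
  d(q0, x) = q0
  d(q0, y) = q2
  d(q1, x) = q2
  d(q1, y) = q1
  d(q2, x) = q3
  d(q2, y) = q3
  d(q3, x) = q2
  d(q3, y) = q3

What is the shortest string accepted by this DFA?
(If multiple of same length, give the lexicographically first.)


BFS by string length (lex-first path to each state shown):
  len 0: q0<-""
  len 1: q0<-"x", q2<-"y"
  len 2: q0<-"xx", q2<-"xy", q3<-"yx"
Found accept state at length 2.

"yx"


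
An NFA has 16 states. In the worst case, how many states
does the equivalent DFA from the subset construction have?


Subset construction: one DFA state per subset of NFA states.
2^16 = 65536

65536


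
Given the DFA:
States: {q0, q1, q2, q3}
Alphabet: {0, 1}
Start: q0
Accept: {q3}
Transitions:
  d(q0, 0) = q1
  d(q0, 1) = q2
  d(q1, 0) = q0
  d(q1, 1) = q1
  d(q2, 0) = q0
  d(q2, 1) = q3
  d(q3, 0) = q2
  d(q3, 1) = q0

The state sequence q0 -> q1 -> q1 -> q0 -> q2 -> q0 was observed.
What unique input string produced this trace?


Trace back each transition to find the symbol:
  q0 --[0]--> q1
  q1 --[1]--> q1
  q1 --[0]--> q0
  q0 --[1]--> q2
  q2 --[0]--> q0

"01010"


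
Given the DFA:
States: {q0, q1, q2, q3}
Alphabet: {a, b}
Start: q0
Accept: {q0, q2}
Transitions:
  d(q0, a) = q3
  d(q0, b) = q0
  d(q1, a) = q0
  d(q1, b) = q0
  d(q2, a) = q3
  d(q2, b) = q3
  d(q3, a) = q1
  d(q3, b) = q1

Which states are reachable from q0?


BFS from q0:
  layer 0: {q0}
  layer 1: {q3}
  layer 2: {q1}

{q0, q1, q3}


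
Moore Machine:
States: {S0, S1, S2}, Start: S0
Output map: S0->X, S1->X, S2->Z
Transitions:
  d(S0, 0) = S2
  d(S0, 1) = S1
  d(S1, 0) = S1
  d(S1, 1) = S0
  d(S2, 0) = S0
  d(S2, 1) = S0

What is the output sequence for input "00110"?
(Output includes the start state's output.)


Start: S0 (output X)
  --0--> S2 (output Z)
  --0--> S0 (output X)
  --1--> S1 (output X)
  --1--> S0 (output X)
  --0--> S2 (output Z)

"XZXXXZ"


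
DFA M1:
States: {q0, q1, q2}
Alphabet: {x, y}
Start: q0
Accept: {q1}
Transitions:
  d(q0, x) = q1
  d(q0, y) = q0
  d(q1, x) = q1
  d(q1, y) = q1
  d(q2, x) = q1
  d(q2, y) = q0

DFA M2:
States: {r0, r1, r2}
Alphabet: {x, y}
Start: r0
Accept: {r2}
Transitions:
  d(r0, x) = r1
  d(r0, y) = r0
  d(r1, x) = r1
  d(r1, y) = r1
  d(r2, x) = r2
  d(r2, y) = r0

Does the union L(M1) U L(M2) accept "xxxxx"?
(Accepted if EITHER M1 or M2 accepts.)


M1: final=q1 accepted=True
M2: final=r1 accepted=False

Yes, union accepts


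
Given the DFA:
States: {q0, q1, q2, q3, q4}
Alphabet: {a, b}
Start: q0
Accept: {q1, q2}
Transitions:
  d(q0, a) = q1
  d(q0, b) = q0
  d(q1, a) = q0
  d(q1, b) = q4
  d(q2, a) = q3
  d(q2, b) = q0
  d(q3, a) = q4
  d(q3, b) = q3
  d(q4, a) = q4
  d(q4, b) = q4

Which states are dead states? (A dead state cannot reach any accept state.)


Forward reachability from each state:
  q0 -> reaches accept state q1 (live)
  q1 -> reaches accept state q1 (live)
  q2 -> reaches accept state q1 (live)
  q3 -> reaches {q3, q4}, no accept state (dead)
  q4 -> reaches {q4}, no accept state (dead)

{q3, q4}


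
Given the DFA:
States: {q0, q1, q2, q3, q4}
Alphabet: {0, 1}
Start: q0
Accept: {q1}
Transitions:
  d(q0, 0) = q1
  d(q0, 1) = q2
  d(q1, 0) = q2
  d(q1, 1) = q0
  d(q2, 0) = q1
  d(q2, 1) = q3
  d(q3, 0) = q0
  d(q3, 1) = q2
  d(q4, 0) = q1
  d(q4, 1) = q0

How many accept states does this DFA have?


Accept states listed: {q1}
Counting: q1(1)

1


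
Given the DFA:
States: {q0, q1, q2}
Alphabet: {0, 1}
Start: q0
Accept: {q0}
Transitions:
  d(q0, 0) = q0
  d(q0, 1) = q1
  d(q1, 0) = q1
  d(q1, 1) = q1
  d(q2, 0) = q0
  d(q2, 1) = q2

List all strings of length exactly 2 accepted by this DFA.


All strings of length 2: 4 total
Accepted: 1

"00"


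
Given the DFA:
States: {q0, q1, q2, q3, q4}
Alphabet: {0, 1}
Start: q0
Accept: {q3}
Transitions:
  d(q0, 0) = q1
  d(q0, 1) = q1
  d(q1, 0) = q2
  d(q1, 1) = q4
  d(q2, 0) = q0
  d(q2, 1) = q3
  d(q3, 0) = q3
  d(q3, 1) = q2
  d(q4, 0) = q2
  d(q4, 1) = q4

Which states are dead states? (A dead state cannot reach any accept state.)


Forward reachability from each state:
  q0 -> reaches accept state q3 (live)
  q1 -> reaches accept state q3 (live)
  q2 -> reaches accept state q3 (live)
  q3 -> reaches accept state q3 (live)
  q4 -> reaches accept state q3 (live)

None (all states can reach an accept state)


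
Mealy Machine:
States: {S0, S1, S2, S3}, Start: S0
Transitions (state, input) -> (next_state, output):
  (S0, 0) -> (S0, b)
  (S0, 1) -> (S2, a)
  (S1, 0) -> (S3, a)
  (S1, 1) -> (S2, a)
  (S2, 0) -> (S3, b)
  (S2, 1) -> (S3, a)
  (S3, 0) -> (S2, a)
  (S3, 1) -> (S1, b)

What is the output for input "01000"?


Step-by-step:
  (S0, 0) -> (S0, b)
  (S0, 1) -> (S2, a)
  (S2, 0) -> (S3, b)
  (S3, 0) -> (S2, a)
  (S2, 0) -> (S3, b)

"babab"


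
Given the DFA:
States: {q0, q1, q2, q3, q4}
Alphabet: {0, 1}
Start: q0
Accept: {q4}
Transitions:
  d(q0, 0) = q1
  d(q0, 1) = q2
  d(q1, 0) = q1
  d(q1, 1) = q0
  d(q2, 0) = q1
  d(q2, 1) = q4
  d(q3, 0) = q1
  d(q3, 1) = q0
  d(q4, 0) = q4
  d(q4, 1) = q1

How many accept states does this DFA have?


Accept states listed: {q4}
Counting: q4(1)

1


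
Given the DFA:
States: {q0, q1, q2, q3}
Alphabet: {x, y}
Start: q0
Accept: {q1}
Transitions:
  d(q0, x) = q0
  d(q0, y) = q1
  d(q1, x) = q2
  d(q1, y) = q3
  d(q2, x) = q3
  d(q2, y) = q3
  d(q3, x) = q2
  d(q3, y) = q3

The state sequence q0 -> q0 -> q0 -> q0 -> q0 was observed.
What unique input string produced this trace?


Trace back each transition to find the symbol:
  q0 --[x]--> q0
  q0 --[x]--> q0
  q0 --[x]--> q0
  q0 --[x]--> q0

"xxxx"


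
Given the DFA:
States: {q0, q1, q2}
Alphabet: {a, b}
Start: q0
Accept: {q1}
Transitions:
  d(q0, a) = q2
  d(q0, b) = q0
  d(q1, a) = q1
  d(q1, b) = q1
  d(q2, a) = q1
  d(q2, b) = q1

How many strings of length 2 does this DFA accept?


Enumerating all length-2 strings:
  "aa" -> q1 [accept]
  "ab" -> q1 [accept]
  "ba" -> q2 [reject]
  "bb" -> q0 [reject]

2 out of 4


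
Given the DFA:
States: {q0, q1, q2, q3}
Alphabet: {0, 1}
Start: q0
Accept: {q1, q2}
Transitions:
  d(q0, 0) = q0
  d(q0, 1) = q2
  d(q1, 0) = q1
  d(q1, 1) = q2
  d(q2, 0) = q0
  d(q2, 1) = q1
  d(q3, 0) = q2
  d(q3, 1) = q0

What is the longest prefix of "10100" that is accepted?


Run the DFA, marking each prefix where the state is accepting:
  "" -> q0 [reject]
  "1" -> q2 [accept]
  "10" -> q0 [reject]
  "101" -> q2 [accept]
  "1010" -> q0 [reject]
  "10100" -> q0 [reject]

"101"


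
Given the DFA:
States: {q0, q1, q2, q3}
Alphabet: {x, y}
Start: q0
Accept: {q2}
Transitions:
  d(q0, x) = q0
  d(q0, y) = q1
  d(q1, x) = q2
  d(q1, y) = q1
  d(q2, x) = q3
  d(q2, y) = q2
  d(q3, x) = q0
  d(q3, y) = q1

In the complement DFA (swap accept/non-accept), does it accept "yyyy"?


Trace: q0 -> q1 -> q1 -> q1 -> q1
Final: q1
Original accept: {q2}
Complement: q1 is not in original accept

Yes, complement accepts (original rejects)


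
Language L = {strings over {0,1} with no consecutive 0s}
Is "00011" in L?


'00' occurs at index 0

No, "00011" is not in L


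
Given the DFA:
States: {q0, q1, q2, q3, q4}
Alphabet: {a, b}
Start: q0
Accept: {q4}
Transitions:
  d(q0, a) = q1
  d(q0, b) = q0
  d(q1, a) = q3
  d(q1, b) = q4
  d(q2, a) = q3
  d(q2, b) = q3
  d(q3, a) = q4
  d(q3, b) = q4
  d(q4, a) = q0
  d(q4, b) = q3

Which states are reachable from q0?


BFS from q0:
  layer 0: {q0}
  layer 1: {q1}
  layer 2: {q3, q4}

{q0, q1, q3, q4}


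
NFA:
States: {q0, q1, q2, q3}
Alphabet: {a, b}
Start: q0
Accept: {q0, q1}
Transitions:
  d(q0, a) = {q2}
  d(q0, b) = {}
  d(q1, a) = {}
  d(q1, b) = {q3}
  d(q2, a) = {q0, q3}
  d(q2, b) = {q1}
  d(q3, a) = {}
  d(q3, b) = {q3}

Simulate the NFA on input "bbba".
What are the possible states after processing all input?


Start: {q0}
  --b--> {}
  --b--> {}
  --b--> {}
  --a--> {}

{} (empty set, no valid transitions)


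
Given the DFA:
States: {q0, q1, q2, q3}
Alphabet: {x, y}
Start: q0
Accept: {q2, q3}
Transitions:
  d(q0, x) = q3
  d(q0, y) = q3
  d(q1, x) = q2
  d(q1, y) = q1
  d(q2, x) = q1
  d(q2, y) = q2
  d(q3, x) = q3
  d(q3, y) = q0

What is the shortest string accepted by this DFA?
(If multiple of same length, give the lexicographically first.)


BFS by string length (lex-first path to each state shown):
  len 0: q0<-""
  len 1: q3<-"x"
Found accept state at length 1.

"x"


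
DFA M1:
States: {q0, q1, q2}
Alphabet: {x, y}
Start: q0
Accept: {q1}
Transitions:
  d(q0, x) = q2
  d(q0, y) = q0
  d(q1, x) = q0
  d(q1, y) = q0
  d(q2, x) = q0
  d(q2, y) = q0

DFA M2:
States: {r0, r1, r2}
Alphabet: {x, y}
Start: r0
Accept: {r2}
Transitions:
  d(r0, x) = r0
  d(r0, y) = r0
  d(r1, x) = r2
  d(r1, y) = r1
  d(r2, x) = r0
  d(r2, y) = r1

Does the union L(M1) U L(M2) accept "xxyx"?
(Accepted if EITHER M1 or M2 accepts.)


M1: final=q2 accepted=False
M2: final=r0 accepted=False

No, union rejects (neither accepts)


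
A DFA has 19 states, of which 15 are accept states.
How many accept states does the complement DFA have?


Complement swaps accept and non-accept states.
19 - 15 = 4

4


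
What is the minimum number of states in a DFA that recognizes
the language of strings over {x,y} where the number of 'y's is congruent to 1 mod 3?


States track (count of 'y') mod 3.
Need 3 states: one per remainder 0..2; accept = remainder 1.

3


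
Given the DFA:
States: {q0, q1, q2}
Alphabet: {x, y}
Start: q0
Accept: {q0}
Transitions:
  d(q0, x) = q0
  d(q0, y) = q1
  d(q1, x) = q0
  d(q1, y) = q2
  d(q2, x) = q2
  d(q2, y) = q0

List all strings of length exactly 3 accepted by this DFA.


All strings of length 3: 8 total
Accepted: 4

"xxx", "xyx", "yxx", "yyy"


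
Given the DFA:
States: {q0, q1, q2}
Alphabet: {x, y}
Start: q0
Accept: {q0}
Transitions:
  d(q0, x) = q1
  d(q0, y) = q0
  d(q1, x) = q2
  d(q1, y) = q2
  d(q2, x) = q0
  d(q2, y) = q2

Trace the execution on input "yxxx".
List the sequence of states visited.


Input: yxxx
d(q0, y) = q0
d(q0, x) = q1
d(q1, x) = q2
d(q2, x) = q0


q0 -> q0 -> q1 -> q2 -> q0


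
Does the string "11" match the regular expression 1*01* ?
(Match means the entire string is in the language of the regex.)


|string| = 2; first = '1'; last = '1'

No, "11" does not match 1*01*


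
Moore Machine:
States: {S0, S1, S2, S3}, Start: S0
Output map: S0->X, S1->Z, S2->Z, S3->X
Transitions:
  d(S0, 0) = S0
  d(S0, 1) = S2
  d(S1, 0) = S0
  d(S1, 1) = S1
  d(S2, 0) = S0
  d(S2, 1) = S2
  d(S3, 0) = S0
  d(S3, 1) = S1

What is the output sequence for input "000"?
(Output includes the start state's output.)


Start: S0 (output X)
  --0--> S0 (output X)
  --0--> S0 (output X)
  --0--> S0 (output X)

"XXXX"


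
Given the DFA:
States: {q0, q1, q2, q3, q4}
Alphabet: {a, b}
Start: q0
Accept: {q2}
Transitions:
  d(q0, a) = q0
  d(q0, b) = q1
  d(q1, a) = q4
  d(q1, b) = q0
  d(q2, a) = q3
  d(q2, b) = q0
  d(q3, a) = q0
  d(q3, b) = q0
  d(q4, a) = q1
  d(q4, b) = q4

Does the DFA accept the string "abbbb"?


Trace: q0 -> q0 -> q1 -> q0 -> q1 -> q0
Final state: q0
Accept states: {q2}

No, rejected (final state q0 is not an accept state)


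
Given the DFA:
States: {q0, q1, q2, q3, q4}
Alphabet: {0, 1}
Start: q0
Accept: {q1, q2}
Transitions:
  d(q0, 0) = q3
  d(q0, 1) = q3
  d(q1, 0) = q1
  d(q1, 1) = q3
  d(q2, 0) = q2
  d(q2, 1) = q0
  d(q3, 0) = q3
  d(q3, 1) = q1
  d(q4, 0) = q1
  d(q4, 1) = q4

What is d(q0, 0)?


Looking up transition d(q0, 0)

q3


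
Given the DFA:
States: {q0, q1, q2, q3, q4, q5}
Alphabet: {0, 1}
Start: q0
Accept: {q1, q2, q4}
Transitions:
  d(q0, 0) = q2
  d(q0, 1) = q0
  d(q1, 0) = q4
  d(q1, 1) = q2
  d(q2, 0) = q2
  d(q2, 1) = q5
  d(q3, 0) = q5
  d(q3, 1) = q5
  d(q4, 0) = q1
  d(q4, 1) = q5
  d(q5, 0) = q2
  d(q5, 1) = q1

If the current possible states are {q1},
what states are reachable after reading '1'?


Apply transition on '1' from each current state:
  d(q1, 1) = q2

{q2}


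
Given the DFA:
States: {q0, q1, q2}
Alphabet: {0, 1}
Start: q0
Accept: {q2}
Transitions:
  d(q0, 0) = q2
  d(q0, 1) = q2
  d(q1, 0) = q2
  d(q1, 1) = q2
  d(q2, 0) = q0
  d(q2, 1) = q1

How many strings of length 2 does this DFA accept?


Enumerating all length-2 strings:
  "00" -> q0 [reject]
  "01" -> q1 [reject]
  "10" -> q0 [reject]
  "11" -> q1 [reject]

0 out of 4


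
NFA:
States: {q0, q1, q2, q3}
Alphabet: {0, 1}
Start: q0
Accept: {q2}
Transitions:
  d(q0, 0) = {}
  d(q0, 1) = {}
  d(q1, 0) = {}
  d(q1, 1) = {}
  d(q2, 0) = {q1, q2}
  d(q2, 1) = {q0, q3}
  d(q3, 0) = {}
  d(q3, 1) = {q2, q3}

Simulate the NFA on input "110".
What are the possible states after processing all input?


Start: {q0}
  --1--> {}
  --1--> {}
  --0--> {}

{} (empty set, no valid transitions)


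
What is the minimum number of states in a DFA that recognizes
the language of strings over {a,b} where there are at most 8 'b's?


States: count = 0, 1, ..., 8 (all accepting; 9 states), plus a dead state for count > 8.
Total: 9 + 1 = 10.

10


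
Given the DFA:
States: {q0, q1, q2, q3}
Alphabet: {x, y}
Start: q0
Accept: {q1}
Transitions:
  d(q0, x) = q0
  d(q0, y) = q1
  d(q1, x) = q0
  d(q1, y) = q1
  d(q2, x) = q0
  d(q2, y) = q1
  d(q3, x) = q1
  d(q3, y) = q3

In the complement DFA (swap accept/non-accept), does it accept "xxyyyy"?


Trace: q0 -> q0 -> q0 -> q1 -> q1 -> q1 -> q1
Final: q1
Original accept: {q1}
Complement: q1 is in original accept

No, complement rejects (original accepts)


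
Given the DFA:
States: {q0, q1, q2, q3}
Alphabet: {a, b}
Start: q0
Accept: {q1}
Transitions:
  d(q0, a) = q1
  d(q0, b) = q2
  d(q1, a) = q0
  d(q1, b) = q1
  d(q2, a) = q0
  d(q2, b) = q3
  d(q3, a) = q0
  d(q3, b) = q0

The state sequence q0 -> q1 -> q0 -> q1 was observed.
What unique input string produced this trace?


Trace back each transition to find the symbol:
  q0 --[a]--> q1
  q1 --[a]--> q0
  q0 --[a]--> q1

"aaa"


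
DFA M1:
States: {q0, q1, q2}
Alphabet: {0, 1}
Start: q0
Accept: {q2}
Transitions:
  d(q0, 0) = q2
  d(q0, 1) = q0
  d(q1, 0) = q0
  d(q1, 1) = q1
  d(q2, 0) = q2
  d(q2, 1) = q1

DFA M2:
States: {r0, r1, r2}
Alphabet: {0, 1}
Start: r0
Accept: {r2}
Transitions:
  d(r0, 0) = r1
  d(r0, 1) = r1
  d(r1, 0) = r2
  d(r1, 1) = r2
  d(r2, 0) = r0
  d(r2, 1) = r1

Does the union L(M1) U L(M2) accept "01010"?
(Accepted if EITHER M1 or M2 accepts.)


M1: final=q2 accepted=True
M2: final=r2 accepted=True

Yes, union accepts


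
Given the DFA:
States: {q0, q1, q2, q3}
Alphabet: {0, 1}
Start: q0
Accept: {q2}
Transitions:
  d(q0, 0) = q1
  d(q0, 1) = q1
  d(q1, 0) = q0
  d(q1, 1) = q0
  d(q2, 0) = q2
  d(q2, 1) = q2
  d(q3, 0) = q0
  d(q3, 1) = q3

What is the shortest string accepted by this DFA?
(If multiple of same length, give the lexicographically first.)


BFS by string length (lex-first path to each state shown):
  len 0: q0<-""
  len 1: q1<-"0"
  len 2: q0<-"00"
  len 3: q1<-"000"
  len 4: q0<-"0000"
  len 5: q1<-"00000"
  len 6: q0<-"000000"
  len 7: q1<-"0000000"
  len 8: q0<-"00000000"

No string accepted (empty language)


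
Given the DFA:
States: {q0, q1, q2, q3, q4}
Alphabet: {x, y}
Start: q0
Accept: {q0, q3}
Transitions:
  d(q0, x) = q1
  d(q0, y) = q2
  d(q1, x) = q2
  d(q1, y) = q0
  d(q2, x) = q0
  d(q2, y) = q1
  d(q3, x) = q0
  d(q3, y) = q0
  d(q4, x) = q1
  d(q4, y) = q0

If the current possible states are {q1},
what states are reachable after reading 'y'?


Apply transition on 'y' from each current state:
  d(q1, y) = q0

{q0}


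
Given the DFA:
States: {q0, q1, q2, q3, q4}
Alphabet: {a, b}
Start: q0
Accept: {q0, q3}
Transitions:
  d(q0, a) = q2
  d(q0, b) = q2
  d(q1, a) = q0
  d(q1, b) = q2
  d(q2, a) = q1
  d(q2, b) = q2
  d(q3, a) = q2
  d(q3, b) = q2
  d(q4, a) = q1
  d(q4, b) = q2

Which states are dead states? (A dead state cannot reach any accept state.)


Forward reachability from each state:
  q0 -> reaches accept state q0 (live)
  q1 -> reaches accept state q0 (live)
  q2 -> reaches accept state q0 (live)
  q3 -> reaches accept state q0 (live)
  q4 -> reaches accept state q0 (live)

None (all states can reach an accept state)


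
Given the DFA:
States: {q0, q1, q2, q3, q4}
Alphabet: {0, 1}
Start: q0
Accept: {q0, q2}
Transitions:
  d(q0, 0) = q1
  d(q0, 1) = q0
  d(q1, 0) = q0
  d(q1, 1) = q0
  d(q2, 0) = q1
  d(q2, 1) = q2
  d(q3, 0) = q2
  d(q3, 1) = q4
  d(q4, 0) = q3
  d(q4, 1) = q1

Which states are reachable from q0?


BFS from q0:
  layer 0: {q0}
  layer 1: {q1}

{q0, q1}


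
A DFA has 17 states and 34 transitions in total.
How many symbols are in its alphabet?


Each state has exactly one transition per symbol.
|alphabet| = transitions / states = 34 / 17 = 2

2


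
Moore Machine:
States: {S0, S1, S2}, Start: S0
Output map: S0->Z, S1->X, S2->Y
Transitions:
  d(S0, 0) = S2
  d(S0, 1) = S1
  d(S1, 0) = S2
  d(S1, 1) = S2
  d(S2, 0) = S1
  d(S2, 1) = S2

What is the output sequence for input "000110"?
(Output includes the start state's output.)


Start: S0 (output Z)
  --0--> S2 (output Y)
  --0--> S1 (output X)
  --0--> S2 (output Y)
  --1--> S2 (output Y)
  --1--> S2 (output Y)
  --0--> S1 (output X)

"ZYXYYYX"


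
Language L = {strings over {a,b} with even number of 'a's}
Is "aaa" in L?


count('a') = 3; 3 mod 2 = 1

No, "aaa" is not in L


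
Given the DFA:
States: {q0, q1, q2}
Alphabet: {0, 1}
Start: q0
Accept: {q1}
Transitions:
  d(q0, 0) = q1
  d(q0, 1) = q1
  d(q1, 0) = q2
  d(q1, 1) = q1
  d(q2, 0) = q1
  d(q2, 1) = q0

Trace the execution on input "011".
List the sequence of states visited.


Input: 011
d(q0, 0) = q1
d(q1, 1) = q1
d(q1, 1) = q1


q0 -> q1 -> q1 -> q1


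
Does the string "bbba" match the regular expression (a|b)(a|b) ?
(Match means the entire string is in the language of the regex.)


|string| = 4; first = 'b'; last = 'a'

No, "bbba" does not match (a|b)(a|b)


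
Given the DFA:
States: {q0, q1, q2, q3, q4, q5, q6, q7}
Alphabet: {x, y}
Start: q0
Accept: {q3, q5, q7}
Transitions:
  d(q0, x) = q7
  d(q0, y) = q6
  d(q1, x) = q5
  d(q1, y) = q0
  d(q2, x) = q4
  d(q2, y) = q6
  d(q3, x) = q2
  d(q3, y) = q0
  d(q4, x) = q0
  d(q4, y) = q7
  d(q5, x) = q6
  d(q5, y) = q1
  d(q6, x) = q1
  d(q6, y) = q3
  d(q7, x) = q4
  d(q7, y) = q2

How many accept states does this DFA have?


Accept states listed: {q3, q5, q7}
Counting: q3(1) q5(2) q7(3)

3


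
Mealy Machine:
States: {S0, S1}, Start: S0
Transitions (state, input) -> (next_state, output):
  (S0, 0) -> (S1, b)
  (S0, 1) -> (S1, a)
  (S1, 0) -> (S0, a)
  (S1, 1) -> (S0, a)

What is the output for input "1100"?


Step-by-step:
  (S0, 1) -> (S1, a)
  (S1, 1) -> (S0, a)
  (S0, 0) -> (S1, b)
  (S1, 0) -> (S0, a)

"aaba"


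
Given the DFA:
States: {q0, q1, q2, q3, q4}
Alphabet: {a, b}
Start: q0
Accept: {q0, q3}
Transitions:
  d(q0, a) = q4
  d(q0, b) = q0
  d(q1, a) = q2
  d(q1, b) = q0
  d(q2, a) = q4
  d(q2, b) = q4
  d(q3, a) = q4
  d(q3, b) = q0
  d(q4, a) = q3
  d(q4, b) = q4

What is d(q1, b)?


Looking up transition d(q1, b)

q0


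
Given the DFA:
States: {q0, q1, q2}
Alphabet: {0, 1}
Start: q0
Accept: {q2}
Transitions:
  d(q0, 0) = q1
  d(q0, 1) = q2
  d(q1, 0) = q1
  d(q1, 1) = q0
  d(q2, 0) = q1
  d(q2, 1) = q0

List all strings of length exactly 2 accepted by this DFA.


All strings of length 2: 4 total
Accepted: 0

None


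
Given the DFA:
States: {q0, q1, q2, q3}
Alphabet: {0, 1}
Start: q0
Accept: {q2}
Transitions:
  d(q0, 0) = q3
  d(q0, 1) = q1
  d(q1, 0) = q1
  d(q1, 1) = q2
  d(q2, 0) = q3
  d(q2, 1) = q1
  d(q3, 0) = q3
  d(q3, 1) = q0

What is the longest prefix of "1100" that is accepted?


Run the DFA, marking each prefix where the state is accepting:
  "" -> q0 [reject]
  "1" -> q1 [reject]
  "11" -> q2 [accept]
  "110" -> q3 [reject]
  "1100" -> q3 [reject]

"11"


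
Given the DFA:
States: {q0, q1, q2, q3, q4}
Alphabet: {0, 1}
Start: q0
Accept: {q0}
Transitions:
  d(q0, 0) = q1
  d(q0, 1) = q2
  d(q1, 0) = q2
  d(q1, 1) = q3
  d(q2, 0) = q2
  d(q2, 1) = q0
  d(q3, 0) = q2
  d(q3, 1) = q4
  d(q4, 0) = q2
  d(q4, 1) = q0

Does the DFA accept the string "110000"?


Trace: q0 -> q2 -> q0 -> q1 -> q2 -> q2 -> q2
Final state: q2
Accept states: {q0}

No, rejected (final state q2 is not an accept state)


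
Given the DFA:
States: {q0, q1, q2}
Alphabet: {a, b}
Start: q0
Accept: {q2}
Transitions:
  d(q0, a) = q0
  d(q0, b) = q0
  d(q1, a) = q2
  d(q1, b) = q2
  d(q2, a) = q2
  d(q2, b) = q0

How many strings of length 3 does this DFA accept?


Enumerating all length-3 strings:
  "aaa" -> q0 [reject]
  "aab" -> q0 [reject]
  "aba" -> q0 [reject]
  "abb" -> q0 [reject]
  "baa" -> q0 [reject]
  "bab" -> q0 [reject]
  "bba" -> q0 [reject]
  "bbb" -> q0 [reject]

0 out of 8


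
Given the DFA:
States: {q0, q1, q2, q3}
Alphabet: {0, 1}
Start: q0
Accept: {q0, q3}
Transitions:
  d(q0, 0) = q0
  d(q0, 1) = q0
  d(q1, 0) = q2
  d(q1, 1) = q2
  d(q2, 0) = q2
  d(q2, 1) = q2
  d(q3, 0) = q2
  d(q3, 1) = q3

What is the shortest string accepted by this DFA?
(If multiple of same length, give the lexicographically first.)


BFS by string length (lex-first path to each state shown):
  len 0: q0<-""
Found accept state at length 0.

"" (empty string)


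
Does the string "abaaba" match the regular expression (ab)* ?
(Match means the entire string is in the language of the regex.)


|string| = 6; first = 'a'; last = 'a'

No, "abaaba" does not match (ab)*


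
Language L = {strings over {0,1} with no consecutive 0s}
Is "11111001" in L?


'00' occurs at index 5

No, "11111001" is not in L


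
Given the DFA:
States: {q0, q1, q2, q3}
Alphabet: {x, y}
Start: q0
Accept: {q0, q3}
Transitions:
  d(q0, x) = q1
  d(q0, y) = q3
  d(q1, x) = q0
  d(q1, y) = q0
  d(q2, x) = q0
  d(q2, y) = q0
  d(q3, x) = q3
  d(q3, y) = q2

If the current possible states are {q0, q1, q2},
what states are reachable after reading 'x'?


Apply transition on 'x' from each current state:
  d(q0, x) = q1
  d(q1, x) = q0
  d(q2, x) = q0

{q0, q1}


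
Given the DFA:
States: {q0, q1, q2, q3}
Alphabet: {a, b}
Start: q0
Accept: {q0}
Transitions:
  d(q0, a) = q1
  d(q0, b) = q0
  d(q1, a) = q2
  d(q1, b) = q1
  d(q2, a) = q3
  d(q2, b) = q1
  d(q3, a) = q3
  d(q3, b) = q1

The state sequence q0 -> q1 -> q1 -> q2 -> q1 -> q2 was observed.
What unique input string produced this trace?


Trace back each transition to find the symbol:
  q0 --[a]--> q1
  q1 --[b]--> q1
  q1 --[a]--> q2
  q2 --[b]--> q1
  q1 --[a]--> q2

"ababa"


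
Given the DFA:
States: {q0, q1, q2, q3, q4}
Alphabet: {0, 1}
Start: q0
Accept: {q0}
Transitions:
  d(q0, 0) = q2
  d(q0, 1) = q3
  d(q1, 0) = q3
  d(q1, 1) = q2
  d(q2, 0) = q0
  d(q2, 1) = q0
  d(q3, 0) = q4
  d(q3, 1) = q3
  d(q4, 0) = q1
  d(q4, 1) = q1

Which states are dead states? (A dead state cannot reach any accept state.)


Forward reachability from each state:
  q0 -> reaches accept state q0 (live)
  q1 -> reaches accept state q0 (live)
  q2 -> reaches accept state q0 (live)
  q3 -> reaches accept state q0 (live)
  q4 -> reaches accept state q0 (live)

None (all states can reach an accept state)


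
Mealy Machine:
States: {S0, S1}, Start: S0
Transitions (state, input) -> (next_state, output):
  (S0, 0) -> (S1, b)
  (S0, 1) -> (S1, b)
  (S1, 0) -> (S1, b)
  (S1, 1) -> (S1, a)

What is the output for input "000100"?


Step-by-step:
  (S0, 0) -> (S1, b)
  (S1, 0) -> (S1, b)
  (S1, 0) -> (S1, b)
  (S1, 1) -> (S1, a)
  (S1, 0) -> (S1, b)
  (S1, 0) -> (S1, b)

"bbbabb"


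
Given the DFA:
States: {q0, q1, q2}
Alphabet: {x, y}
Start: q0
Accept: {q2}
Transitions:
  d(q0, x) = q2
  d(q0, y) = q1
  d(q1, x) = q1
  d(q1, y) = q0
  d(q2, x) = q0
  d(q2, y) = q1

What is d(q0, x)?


Looking up transition d(q0, x)

q2


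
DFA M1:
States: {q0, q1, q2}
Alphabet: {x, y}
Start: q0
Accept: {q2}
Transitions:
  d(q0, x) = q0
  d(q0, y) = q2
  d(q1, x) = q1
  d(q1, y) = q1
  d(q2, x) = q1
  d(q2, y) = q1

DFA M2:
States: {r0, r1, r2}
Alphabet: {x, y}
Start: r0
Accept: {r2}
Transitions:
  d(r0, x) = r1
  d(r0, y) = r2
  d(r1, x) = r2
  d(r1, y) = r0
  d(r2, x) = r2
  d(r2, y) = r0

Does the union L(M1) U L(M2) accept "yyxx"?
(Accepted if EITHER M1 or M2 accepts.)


M1: final=q1 accepted=False
M2: final=r2 accepted=True

Yes, union accepts


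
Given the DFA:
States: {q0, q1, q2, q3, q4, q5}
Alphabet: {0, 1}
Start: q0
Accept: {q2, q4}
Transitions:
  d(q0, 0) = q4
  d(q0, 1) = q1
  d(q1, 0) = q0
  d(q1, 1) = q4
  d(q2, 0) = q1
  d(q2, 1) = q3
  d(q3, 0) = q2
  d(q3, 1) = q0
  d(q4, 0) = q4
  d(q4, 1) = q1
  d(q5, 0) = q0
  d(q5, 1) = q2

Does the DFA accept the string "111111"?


Trace: q0 -> q1 -> q4 -> q1 -> q4 -> q1 -> q4
Final state: q4
Accept states: {q2, q4}

Yes, accepted (final state q4 is an accept state)


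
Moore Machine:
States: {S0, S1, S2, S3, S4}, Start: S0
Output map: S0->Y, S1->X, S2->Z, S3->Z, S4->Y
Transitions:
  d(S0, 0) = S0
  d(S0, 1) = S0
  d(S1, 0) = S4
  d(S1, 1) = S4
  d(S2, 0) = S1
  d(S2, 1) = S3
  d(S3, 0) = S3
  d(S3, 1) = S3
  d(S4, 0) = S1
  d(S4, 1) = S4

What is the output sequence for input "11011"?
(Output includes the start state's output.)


Start: S0 (output Y)
  --1--> S0 (output Y)
  --1--> S0 (output Y)
  --0--> S0 (output Y)
  --1--> S0 (output Y)
  --1--> S0 (output Y)

"YYYYYY"


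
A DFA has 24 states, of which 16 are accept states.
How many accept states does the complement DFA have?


Complement swaps accept and non-accept states.
24 - 16 = 8

8


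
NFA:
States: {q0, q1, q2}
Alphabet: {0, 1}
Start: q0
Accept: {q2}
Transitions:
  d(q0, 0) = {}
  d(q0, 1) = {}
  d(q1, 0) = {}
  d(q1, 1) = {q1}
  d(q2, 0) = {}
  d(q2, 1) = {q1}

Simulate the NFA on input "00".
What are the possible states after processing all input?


Start: {q0}
  --0--> {}
  --0--> {}

{} (empty set, no valid transitions)


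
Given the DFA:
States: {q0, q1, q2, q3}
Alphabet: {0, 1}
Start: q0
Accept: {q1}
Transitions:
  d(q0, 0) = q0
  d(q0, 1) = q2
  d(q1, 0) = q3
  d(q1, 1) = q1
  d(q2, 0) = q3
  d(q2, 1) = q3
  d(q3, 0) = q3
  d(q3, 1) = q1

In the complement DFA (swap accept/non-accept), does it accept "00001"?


Trace: q0 -> q0 -> q0 -> q0 -> q0 -> q2
Final: q2
Original accept: {q1}
Complement: q2 is not in original accept

Yes, complement accepts (original rejects)


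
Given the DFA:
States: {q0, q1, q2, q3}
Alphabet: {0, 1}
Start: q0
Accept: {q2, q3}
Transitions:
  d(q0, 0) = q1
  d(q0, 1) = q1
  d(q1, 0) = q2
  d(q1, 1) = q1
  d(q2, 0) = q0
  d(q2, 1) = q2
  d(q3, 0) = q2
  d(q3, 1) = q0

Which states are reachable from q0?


BFS from q0:
  layer 0: {q0}
  layer 1: {q1}
  layer 2: {q2}

{q0, q1, q2}


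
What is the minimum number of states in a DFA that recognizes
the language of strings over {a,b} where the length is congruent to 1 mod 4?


States track (length) mod 4.
Need 4 states: one per remainder 0..3; accept = remainder 1.

4


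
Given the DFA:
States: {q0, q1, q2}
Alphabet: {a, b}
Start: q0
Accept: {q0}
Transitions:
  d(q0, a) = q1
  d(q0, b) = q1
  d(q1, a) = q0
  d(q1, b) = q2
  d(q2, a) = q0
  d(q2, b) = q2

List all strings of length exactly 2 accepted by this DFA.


All strings of length 2: 4 total
Accepted: 2

"aa", "ba"


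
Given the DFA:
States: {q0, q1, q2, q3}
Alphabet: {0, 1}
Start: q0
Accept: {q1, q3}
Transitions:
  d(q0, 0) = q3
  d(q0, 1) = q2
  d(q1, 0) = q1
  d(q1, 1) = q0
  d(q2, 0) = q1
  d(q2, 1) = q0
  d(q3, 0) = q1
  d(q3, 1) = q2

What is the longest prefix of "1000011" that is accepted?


Run the DFA, marking each prefix where the state is accepting:
  "" -> q0 [reject]
  "1" -> q2 [reject]
  "10" -> q1 [accept]
  "100" -> q1 [accept]
  "1000" -> q1 [accept]
  "10000" -> q1 [accept]
  "100001" -> q0 [reject]
  "1000011" -> q2 [reject]

"10000"


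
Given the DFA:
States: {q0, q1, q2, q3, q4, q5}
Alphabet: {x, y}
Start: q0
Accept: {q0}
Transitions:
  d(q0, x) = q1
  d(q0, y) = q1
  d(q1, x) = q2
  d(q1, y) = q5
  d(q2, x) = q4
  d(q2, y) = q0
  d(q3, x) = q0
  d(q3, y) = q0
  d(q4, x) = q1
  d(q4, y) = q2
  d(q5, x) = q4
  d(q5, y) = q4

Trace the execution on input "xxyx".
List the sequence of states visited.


Input: xxyx
d(q0, x) = q1
d(q1, x) = q2
d(q2, y) = q0
d(q0, x) = q1


q0 -> q1 -> q2 -> q0 -> q1


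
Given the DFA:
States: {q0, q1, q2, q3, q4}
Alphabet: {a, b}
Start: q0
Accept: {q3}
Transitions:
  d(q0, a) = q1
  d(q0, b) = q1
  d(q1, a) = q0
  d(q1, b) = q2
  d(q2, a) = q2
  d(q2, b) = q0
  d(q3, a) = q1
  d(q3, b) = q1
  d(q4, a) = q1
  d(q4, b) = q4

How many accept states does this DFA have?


Accept states listed: {q3}
Counting: q3(1)

1


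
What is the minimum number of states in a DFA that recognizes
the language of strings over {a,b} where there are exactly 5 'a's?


States: count = 0, 1, ..., 5 (that's 6 states), plus a dead state for count > 5.
Total: 6 + 1 = 7. Accept = count-5 state.

7


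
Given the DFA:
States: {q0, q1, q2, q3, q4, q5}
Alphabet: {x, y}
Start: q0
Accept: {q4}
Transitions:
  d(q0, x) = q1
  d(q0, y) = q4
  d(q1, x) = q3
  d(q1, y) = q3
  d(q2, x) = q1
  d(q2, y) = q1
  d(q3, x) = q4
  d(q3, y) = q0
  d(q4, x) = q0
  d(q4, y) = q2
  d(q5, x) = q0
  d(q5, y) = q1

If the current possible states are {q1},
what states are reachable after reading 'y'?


Apply transition on 'y' from each current state:
  d(q1, y) = q3

{q3}


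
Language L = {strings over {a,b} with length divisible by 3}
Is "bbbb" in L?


length = 4; 4 mod 3 = 1

No, "bbbb" is not in L


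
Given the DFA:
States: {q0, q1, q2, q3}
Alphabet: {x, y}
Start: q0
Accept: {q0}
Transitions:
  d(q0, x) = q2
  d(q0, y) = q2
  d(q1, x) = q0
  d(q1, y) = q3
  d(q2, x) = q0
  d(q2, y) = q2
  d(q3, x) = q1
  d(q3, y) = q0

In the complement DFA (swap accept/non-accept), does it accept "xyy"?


Trace: q0 -> q2 -> q2 -> q2
Final: q2
Original accept: {q0}
Complement: q2 is not in original accept

Yes, complement accepts (original rejects)


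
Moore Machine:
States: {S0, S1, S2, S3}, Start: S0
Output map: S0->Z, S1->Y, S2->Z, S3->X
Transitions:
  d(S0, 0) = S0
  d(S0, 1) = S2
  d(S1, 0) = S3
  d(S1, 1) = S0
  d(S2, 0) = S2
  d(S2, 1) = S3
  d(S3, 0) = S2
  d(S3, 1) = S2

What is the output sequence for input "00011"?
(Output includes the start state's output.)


Start: S0 (output Z)
  --0--> S0 (output Z)
  --0--> S0 (output Z)
  --0--> S0 (output Z)
  --1--> S2 (output Z)
  --1--> S3 (output X)

"ZZZZZX"


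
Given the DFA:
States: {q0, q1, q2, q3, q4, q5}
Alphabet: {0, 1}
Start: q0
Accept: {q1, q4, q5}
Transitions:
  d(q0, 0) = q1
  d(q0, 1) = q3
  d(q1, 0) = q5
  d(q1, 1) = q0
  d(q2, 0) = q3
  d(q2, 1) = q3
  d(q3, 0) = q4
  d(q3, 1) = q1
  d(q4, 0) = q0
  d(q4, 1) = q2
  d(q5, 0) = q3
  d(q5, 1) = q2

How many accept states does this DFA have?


Accept states listed: {q1, q4, q5}
Counting: q1(1) q4(2) q5(3)

3


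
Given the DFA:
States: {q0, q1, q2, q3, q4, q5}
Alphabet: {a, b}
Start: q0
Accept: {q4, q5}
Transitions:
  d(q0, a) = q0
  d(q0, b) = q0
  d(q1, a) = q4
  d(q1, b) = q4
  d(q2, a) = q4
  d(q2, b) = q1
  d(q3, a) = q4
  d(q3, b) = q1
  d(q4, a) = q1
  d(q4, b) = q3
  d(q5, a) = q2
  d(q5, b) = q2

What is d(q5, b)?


Looking up transition d(q5, b)

q2


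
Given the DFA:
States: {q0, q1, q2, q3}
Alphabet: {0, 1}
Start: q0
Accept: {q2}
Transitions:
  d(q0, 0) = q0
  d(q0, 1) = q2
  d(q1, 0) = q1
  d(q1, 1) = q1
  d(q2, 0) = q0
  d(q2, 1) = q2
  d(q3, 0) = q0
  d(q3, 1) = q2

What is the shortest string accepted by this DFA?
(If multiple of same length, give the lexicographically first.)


BFS by string length (lex-first path to each state shown):
  len 0: q0<-""
  len 1: q0<-"0", q2<-"1"
Found accept state at length 1.

"1"


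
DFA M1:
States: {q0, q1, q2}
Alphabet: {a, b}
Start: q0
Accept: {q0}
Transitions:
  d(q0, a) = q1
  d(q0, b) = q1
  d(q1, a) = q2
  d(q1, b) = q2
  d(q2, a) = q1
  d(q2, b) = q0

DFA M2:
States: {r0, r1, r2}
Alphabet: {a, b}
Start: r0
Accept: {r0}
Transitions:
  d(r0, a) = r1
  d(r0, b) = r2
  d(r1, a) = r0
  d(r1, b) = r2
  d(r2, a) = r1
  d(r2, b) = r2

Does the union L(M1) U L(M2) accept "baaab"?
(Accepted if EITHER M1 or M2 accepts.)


M1: final=q0 accepted=True
M2: final=r2 accepted=False

Yes, union accepts


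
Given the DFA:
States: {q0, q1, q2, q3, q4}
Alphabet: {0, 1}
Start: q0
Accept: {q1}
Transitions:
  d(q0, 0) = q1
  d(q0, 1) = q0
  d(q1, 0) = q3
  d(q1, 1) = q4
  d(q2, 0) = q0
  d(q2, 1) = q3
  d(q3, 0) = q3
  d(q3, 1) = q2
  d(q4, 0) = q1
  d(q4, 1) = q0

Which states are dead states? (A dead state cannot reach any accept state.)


Forward reachability from each state:
  q0 -> reaches accept state q1 (live)
  q1 -> reaches accept state q1 (live)
  q2 -> reaches accept state q1 (live)
  q3 -> reaches accept state q1 (live)
  q4 -> reaches accept state q1 (live)

None (all states can reach an accept state)


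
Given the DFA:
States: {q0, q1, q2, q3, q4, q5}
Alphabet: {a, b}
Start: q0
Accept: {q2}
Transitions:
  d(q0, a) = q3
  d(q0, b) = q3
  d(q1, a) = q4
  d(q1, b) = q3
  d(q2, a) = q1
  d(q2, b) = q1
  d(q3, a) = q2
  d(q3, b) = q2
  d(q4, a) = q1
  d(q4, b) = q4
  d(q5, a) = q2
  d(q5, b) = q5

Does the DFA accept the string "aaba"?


Trace: q0 -> q3 -> q2 -> q1 -> q4
Final state: q4
Accept states: {q2}

No, rejected (final state q4 is not an accept state)


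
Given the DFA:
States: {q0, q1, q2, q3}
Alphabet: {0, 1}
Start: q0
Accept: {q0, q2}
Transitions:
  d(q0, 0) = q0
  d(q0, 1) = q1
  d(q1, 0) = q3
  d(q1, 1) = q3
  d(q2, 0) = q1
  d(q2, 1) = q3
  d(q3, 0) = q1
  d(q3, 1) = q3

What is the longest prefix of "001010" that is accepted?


Run the DFA, marking each prefix where the state is accepting:
  "" -> q0 [accept]
  "0" -> q0 [accept]
  "00" -> q0 [accept]
  "001" -> q1 [reject]
  "0010" -> q3 [reject]
  "00101" -> q3 [reject]
  "001010" -> q1 [reject]

"00"


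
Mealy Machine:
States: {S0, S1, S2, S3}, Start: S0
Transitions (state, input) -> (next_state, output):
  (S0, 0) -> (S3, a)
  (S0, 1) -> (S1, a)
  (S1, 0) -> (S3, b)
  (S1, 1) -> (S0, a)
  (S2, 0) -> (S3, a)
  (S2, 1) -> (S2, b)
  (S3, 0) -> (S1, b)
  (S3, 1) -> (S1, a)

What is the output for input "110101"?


Step-by-step:
  (S0, 1) -> (S1, a)
  (S1, 1) -> (S0, a)
  (S0, 0) -> (S3, a)
  (S3, 1) -> (S1, a)
  (S1, 0) -> (S3, b)
  (S3, 1) -> (S1, a)

"aaaaba"


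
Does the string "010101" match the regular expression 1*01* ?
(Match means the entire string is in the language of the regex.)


|string| = 6; first = '0'; last = '1'

No, "010101" does not match 1*01*


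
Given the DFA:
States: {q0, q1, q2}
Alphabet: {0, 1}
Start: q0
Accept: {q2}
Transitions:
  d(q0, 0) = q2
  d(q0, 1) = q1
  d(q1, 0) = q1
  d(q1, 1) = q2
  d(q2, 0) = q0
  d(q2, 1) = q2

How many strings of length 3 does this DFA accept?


Enumerating all length-3 strings:
  "000" -> q2 [accept]
  "001" -> q1 [reject]
  "010" -> q0 [reject]
  "011" -> q2 [accept]
  "100" -> q1 [reject]
  "101" -> q2 [accept]
  "110" -> q0 [reject]
  "111" -> q2 [accept]

4 out of 8


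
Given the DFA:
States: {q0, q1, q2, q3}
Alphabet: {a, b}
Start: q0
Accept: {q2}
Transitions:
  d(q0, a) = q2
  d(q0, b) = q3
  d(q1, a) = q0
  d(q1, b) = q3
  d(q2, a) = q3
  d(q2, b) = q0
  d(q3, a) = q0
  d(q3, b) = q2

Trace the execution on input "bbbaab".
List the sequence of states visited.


Input: bbbaab
d(q0, b) = q3
d(q3, b) = q2
d(q2, b) = q0
d(q0, a) = q2
d(q2, a) = q3
d(q3, b) = q2


q0 -> q3 -> q2 -> q0 -> q2 -> q3 -> q2


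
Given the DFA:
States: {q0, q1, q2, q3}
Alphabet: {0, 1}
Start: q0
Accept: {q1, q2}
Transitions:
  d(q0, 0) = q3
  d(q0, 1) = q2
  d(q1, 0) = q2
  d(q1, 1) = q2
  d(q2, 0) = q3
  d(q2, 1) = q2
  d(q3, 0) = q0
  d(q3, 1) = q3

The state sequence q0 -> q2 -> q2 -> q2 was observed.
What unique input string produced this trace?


Trace back each transition to find the symbol:
  q0 --[1]--> q2
  q2 --[1]--> q2
  q2 --[1]--> q2

"111"
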